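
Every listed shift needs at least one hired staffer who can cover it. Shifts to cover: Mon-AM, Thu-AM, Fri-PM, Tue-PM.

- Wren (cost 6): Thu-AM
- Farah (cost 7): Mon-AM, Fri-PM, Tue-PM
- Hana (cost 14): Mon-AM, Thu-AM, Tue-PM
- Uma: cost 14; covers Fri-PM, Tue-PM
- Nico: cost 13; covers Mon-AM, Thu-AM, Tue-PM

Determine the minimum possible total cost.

Choose Wren and Farah: together they cover Mon-AM, Thu-AM, Fri-PM, Tue-PM — every shift.
Total cost: 6 + 7 = 13.

13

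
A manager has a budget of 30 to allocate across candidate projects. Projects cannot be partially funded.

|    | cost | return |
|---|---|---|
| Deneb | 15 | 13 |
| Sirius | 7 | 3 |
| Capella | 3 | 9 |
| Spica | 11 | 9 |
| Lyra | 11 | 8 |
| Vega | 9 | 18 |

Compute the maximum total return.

40

Sirius + Capella + Lyra + Vega: cost 7 + 3 + 11 + 9 = 30 ≤ 30, return 3 + 9 + 8 + 18 = 38.
Sirius + Capella + Spica + Vega: cost 7 + 3 + 11 + 9 = 30 ≤ 30, return 3 + 9 + 9 + 18 = 39.
Deneb + Capella + Vega: cost 15 + 3 + 9 = 27 ≤ 30, return 13 + 9 + 18 = 40.
Best is Deneb, Capella, and Vega with total return 40.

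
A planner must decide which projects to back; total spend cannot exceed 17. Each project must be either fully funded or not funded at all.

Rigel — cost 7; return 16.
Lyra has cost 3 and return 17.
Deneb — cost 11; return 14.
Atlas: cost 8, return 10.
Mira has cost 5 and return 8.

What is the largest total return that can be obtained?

41

Treat it as a binary knapsack problem.
Take Rigel, Lyra, and Mira: cost 7 + 3 + 5 = 15 ≤ 17, return 16 + 17 + 8 = 41.
No other feasible combination does better.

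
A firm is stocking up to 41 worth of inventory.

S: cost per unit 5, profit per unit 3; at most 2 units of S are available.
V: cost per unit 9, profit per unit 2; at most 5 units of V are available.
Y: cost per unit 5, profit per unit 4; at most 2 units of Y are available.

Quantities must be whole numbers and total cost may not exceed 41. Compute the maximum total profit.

18

This is a bounded integer knapsack.
Take 2×S, 2×V, and 2×Y: cost 38 ≤ 41, profit 2·3 + 2·2 + 2·4 = 18.
Y has the best ratio (4/5) and is taken to its limit of 2; remaining capacity is filled optimally with the others.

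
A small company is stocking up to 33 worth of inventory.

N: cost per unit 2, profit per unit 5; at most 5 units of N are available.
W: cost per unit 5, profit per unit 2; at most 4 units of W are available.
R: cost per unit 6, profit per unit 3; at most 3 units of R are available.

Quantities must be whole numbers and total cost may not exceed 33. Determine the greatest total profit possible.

Take 5×N, 1×W, and 3×R: cost 33 ≤ 33, profit 5·5 + 1·2 + 3·3 = 36.
N has the best ratio (5/2) and is taken to its limit of 5; remaining capacity is filled optimally with the others.

36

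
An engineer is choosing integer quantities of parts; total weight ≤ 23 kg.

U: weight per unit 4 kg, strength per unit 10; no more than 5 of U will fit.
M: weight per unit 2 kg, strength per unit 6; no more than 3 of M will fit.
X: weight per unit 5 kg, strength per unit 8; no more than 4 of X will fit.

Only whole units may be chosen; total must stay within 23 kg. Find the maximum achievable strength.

3×U, 3×M, and 1×X: weight 23 ≤ 23, strength 3·10 + 3·6 + 1·8 = 56.
4×U and 3×M: weight 22 ≤ 23, strength 4·10 + 3·6 = 58.
Best is 58.

58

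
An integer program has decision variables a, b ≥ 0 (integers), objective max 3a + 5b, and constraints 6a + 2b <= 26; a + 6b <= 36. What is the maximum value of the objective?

31

Relaxing integrality, the LP optimum is 35.35 at (a,b) = (2.47, 5.59), which is not an integer point.
(a,b)=(2,5): 6·2+2·5=22≤26, 1·2+6·5=32≤36, objective 31.
(a,b)=(3,4): 6·3+2·4=26≤26, 1·3+6·4=27≤36, objective 29.
(a,b)=(1,5): 6·1+2·5=16≤26, 1·1+6·5=31≤36, objective 28.
Maximum is 31 at (a,b)=(2,5).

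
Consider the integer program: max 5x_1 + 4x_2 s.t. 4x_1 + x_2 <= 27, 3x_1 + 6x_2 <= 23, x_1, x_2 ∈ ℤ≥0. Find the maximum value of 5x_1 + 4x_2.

(x_1,x_2)=(6,0): 4·6+1·0=24≤27, 3·6+6·0=18≤23, objective 30.
(x_1,x_2)=(5,1): 4·5+1·1=21≤27, 3·5+6·1=21≤23, objective 29.
No feasible integer point exceeds 30.

30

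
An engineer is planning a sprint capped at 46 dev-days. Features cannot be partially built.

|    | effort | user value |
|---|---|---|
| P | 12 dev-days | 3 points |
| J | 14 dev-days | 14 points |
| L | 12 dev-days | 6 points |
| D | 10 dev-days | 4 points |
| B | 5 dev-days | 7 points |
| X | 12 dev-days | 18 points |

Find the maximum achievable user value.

Treat it as a binary knapsack problem.
J + L + B + X: effort 14 + 12 + 5 + 12 = 43 ≤ 46, user value 14 + 6 + 7 + 18 = 45.
P + J + B + X: effort 12 + 14 + 5 + 12 = 43 ≤ 46, user value 3 + 14 + 7 + 18 = 42.
J + D + B + X: effort 14 + 10 + 5 + 12 = 41 ≤ 46, user value 14 + 4 + 7 + 18 = 43.
Best is J, L, B, and X with total user value 45.

45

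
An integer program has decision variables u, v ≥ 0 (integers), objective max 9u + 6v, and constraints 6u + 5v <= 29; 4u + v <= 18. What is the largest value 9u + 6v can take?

Relaxing integrality, the LP optimum is 42.64 at (u,v) = (4.36, 0.571), which is not an integer point.
(u,v)=(4,1): 6·4+5·1=29≤29, 4·4+1·1=17≤18, objective 42.
(u,v)=(3,2): 6·3+5·2=28≤29, 4·3+1·2=14≤18, objective 39.
(u,v)=(4,0): 6·4+5·0=24≤29, 4·4+1·0=16≤18, objective 36.
Maximum is 42 at (u,v)=(4,1).

42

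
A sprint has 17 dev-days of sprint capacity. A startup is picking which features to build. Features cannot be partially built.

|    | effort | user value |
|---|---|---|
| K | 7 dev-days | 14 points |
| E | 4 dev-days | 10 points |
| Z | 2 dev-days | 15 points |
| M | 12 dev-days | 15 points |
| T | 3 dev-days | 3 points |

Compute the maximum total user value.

42

Take K, E, Z, and T: effort 7 + 4 + 2 + 3 = 16 ≤ 17, user value 14 + 10 + 15 + 3 = 42.
No other feasible combination does better.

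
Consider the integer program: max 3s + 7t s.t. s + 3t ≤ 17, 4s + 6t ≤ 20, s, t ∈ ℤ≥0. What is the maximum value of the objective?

The continuous relaxation peaks at (0, 3.33) with value 23.33; rounding to a feasible lattice point costs some objective.
(s,t)=(0,3): 1·0+3·3=9≤17, 4·0+6·3=18≤20, objective 21.
(s,t)=(1,2): 1·1+3·2=7≤17, 4·1+6·2=16≤20, objective 17.
(s,t)=(0,2): 1·0+3·2=6≤17, 4·0+6·2=12≤20, objective 14.
The best lattice point is (0,3), giving 21.

21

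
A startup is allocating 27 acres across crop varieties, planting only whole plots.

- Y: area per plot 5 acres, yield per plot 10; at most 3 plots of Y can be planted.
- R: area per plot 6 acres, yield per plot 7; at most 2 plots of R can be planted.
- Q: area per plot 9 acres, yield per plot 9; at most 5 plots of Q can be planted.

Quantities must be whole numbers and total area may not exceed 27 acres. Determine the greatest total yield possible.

44

3×Y and 2×R: area 27 ≤ 27, yield 3·10 + 2·7 = 44.
3×Y and 1×Q: area 24 ≤ 27, yield 3·10 + 1·9 = 39.
Best is 44.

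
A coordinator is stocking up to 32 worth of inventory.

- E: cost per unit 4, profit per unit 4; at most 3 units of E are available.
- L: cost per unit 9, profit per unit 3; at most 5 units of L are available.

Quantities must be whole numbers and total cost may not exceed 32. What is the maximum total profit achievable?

3×E and 2×L: cost 30 ≤ 32, profit 3·4 + 2·3 = 18.
3×E and 1×L: cost 21 ≤ 32, profit 3·4 + 1·3 = 15.
Best is 18.

18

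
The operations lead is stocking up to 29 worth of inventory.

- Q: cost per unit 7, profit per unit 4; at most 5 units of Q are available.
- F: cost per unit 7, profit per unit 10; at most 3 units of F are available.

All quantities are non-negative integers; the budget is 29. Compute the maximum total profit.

34

F has the best ratio (10/7); taking only F gives at most 3×10 = 30 (stopped by the supply cap of 3).
Mixing does better — 1×Q and 3×F: cost 28 ≤ 29, profit 1·4 + 3·10 = 34.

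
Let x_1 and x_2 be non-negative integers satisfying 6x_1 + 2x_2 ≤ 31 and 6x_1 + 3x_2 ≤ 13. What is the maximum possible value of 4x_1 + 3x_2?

(x_1,x_2)=(0,4) is feasible, giving 12.
(x_1,x_2)=(0,3) is feasible, giving 9.
No feasible integer point exceeds 12.

12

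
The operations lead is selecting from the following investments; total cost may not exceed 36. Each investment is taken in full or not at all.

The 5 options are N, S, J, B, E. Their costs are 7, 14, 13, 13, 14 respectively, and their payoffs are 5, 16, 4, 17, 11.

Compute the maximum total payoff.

38

This is an integer program with binary decision variables.
Allowing fractional choices, the relaxed optimum would be about 40.1, but investments are indivisible.
S + B: cost 14 + 13 = 27 ≤ 36, payoff 16 + 17 = 33.
N + S + B: cost 7 + 14 + 13 = 34 ≤ 36, payoff 5 + 16 + 17 = 38.
Best is N, S, and B with total payoff 38.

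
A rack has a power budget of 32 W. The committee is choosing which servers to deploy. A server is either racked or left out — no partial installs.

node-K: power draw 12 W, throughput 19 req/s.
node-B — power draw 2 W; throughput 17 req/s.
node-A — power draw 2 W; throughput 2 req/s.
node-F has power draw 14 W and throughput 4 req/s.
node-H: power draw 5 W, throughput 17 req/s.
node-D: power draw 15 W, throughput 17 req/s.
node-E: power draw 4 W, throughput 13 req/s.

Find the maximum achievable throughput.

node-K + node-B + node-H + node-E: power draw 12 + 2 + 5 + 4 = 23 ≤ 32, throughput 19 + 17 + 17 + 13 = 66.
node-B + node-A + node-H + node-D + node-E: power draw 2 + 2 + 5 + 15 + 4 = 28 ≤ 32, throughput 17 + 2 + 17 + 17 + 13 = 66.
node-K + node-B + node-A + node-H + node-E: power draw 12 + 2 + 2 + 5 + 4 = 25 ≤ 32, throughput 19 + 17 + 2 + 17 + 13 = 68.
Best is node-K, node-B, node-A, node-H, and node-E with total throughput 68.

68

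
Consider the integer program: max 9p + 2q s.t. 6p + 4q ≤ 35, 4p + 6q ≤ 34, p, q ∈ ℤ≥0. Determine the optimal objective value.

47

The continuous relaxation peaks at (5.83, 0) with value 52.50; rounding to a feasible lattice point costs some objective.
(p,q)=(5,1) is feasible, giving 47.
(p,q)=(5,0) is feasible, giving 45.
(p,q)=(4,2) is feasible, giving 40.
(p,q)=(4,1) is feasible, giving 38.
Maximum is 47 at (p,q)=(5,1).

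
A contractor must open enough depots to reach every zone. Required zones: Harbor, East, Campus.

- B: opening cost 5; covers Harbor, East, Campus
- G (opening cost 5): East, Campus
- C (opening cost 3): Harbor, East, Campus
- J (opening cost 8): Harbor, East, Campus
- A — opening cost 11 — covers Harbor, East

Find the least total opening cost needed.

3

C alone covers Harbor, East, Campus — every zone.
Total opening cost: 3.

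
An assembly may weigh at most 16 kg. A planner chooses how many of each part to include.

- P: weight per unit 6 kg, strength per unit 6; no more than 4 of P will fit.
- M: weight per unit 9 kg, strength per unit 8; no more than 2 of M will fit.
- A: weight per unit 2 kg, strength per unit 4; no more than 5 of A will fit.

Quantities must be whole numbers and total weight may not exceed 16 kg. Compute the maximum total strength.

A has the best ratio (4/2); taking only A gives at most 5×4 = 20 (stopped by the supply cap of 5).
Mixing does better — 1×P and 5×A: weight 16 ≤ 16, strength 1·6 + 5·4 = 26.

26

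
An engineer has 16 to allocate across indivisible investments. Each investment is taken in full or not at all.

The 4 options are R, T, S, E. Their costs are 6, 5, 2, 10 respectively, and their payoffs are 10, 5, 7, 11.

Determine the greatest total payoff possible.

R + T + S: cost 6 + 5 + 2 = 13 ≤ 16, payoff 10 + 5 + 7 = 22.
R + E: cost 6 + 10 = 16 ≤ 16, payoff 10 + 11 = 21.
S + E: cost 2 + 10 = 12 ≤ 16, payoff 7 + 11 = 18.
Best is R, T, and S with total payoff 22.

22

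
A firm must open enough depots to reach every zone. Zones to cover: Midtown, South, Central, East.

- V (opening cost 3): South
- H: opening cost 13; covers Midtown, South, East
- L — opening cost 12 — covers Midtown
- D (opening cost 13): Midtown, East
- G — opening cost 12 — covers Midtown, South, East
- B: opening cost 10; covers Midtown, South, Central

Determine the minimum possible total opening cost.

This is an integer covering problem.
Choose G and B: together they cover Midtown, South, Central, East — every zone.
Total opening cost: 12 + 10 = 22.

22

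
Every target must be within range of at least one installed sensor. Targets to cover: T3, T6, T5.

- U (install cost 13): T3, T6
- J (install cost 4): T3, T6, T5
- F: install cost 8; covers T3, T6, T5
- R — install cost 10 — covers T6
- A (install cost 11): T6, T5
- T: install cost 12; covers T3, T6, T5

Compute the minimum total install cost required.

J alone covers T3, T6, T5 — every target.
Total install cost: 4.
No cover costs less than 4.

4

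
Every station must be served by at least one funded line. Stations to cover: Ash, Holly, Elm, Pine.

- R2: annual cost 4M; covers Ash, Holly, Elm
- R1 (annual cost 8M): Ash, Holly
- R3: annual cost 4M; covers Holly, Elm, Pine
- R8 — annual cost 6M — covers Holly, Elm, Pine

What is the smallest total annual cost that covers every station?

This is an integer covering problem.
Choose R2 and R3: together they cover Ash, Holly, Elm, Pine — every station.
Total annual cost: 4 + 4 = 8.
No cover costs less than 8.

8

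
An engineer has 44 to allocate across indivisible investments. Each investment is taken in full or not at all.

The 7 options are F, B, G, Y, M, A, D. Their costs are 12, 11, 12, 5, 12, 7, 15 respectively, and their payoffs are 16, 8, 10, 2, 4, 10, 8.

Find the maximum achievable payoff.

Treat it as a binary knapsack problem.
F + G + M + A: cost 12 + 12 + 12 + 7 = 43 ≤ 44, payoff 16 + 10 + 4 + 10 = 40.
F + B + G + A: cost 12 + 11 + 12 + 7 = 42 ≤ 44, payoff 16 + 8 + 10 + 10 = 44.
F + G + Y + A: cost 12 + 12 + 5 + 7 = 36 ≤ 44, payoff 16 + 10 + 2 + 10 = 38.
Best is F, B, G, and A with total payoff 44.

44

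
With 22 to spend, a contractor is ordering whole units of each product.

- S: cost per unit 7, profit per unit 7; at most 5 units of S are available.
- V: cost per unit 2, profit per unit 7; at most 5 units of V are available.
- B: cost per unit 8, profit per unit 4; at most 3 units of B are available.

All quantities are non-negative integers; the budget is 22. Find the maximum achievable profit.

2×S and 4×V: cost 22 ≤ 22, profit 2·7 + 4·7 = 42.
1×S and 5×V: cost 17 ≤ 22, profit 1·7 + 5·7 = 42.
Best is 42.

42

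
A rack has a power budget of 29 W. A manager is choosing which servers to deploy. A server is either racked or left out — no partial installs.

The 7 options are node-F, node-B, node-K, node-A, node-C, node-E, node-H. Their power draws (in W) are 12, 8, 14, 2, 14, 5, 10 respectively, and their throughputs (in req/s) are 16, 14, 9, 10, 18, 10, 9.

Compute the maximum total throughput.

52

Take node-B, node-A, node-C, and node-E: power draw 8 + 2 + 14 + 5 = 29 ≤ 29, throughput 14 + 10 + 18 + 10 = 52.
No other feasible combination does better.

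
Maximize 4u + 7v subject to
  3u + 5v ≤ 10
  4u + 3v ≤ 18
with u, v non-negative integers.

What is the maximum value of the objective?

(u,v)=(0,2): 3·0+5·2=10≤10, 4·0+3·2=6≤18, objective 14.
(u,v)=(1,1): 3·1+5·1=8≤10, 4·1+3·1=7≤18, objective 11.
(u,v)=(0,1): 3·0+5·1=5≤10, 4·0+3·1=3≤18, objective 7.
Maximum is 14 at (u,v)=(0,2).

14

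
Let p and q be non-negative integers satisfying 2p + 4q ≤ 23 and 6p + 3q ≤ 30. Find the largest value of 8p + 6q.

48

The continuous relaxation peaks at (2.83, 4.33) with value 48.67; rounding to a feasible lattice point costs some objective.
(p,q)=(3,4): 2·3+4·4=22≤23, 6·3+3·4=30≤30, objective 48.
(p,q)=(3,3): 2·3+4·3=18≤23, 6·3+3·3=27≤30, objective 42.
(p,q)=(2,4): 2·2+4·4=20≤23, 6·2+3·4=24≤30, objective 40.
No feasible integer point exceeds 48.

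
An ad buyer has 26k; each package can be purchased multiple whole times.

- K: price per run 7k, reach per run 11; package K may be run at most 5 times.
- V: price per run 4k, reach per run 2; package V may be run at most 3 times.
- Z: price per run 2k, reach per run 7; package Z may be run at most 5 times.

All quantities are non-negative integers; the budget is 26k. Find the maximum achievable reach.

57

Z has the best ratio (7/2); taking only Z gives at most 5×7 = 35 (stopped by the supply cap of 5).
Mixing does better — 2×K and 5×Z: price 24 ≤ 26, reach 2·11 + 5·7 = 57.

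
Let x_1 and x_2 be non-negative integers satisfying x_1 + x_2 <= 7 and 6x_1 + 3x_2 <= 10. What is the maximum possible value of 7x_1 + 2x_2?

9

(x_1,x_2)=(1,1): 1·1+1·1=2≤7, 6·1+3·1=9≤10, objective 9.
(x_1,x_2)=(1,0): 1·1+1·0=1≤7, 6·1+3·0=6≤10, objective 7.
(x_1,x_2)=(0,2): 1·0+1·2=2≤7, 6·0+3·2=6≤10, objective 4.
(x_1,x_2)=(0,1): 1·0+1·1=1≤7, 6·0+3·1=3≤10, objective 2.
No feasible integer point exceeds 9.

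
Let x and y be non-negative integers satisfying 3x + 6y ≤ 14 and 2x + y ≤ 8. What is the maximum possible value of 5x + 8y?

Relaxing integrality, the LP optimum is 22.44 at (x,y) = (3.78, 0.444), which is not an integer point.
(x,y)=(4,0): 3·4+6·0=12≤14, 2·4+1·0=8≤8, objective 20.
(x,y)=(2,1): 3·2+6·1=12≤14, 2·2+1·1=5≤8, objective 18.
(x,y)=(3,0): 3·3+6·0=9≤14, 2·3+1·0=6≤8, objective 15.
No feasible integer point exceeds 20.

20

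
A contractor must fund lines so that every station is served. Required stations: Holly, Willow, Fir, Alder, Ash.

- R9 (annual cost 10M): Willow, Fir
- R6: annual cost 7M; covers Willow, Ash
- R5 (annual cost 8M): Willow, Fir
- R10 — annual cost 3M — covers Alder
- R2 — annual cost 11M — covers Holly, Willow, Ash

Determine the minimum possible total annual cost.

22

The greedy cost-per-new-station heuristic would pick R10, R6, R5, and R2 for 29, but a cheaper cover exists.
Choose R5, R10, and R2: together they cover Holly, Willow, Fir, Alder, Ash — every station.
Total annual cost: 8 + 3 + 11 = 22.
No cover costs less than 22.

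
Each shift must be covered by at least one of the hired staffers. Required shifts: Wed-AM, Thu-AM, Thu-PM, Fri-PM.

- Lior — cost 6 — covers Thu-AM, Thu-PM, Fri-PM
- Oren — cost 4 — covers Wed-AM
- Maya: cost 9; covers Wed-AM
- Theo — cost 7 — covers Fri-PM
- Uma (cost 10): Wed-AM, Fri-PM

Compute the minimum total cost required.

Choose Lior and Oren: together they cover Wed-AM, Thu-AM, Thu-PM, Fri-PM — every shift.
Total cost: 6 + 4 = 10.
No cover costs less than 10.

10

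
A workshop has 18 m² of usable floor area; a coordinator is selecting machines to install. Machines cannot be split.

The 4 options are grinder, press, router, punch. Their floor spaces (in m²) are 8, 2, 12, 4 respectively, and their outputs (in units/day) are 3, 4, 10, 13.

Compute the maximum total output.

27

press + router + punch: floor space 2 + 12 + 4 = 18 ≤ 18, output 4 + 10 + 13 = 27.
router + punch: floor space 12 + 4 = 16 ≤ 18, output 10 + 13 = 23.
grinder + press + punch: floor space 8 + 2 + 4 = 14 ≤ 18, output 3 + 4 + 13 = 20.
Best is press, router, and punch with total output 27.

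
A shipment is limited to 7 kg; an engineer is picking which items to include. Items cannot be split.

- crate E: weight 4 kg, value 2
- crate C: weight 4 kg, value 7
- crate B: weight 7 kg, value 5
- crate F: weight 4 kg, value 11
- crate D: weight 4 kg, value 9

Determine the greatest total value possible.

11

This is a 0-1 knapsack instance.
Allowing fractional choices, the relaxed optimum would be about 17.8, but items are indivisible.
crate F: weight 4 ≤ 7, value 11.
crate D: weight 4 ≤ 7, value 9.
crate C: weight 4 ≤ 7, value 7.
Best is crate F with total value 11.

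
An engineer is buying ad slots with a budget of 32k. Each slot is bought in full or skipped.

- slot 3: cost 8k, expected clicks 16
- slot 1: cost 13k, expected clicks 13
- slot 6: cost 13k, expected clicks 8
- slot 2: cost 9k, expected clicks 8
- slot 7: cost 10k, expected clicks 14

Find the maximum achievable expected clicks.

Allowing fractional choices, the relaxed optimum would be about 43.9, but ad slots are indivisible.
slot 3 + slot 1 + slot 7: cost 8 + 13 + 10 = 31 ≤ 32, expected clicks 16 + 13 + 14 = 43.
slot 3 + slot 2 + slot 7: cost 8 + 9 + 10 = 27 ≤ 32, expected clicks 16 + 8 + 14 = 38.
slot 3 + slot 6 + slot 7: cost 8 + 13 + 10 = 31 ≤ 32, expected clicks 16 + 8 + 14 = 38.
Best is slot 3, slot 1, and slot 7 with total expected clicks 43.

43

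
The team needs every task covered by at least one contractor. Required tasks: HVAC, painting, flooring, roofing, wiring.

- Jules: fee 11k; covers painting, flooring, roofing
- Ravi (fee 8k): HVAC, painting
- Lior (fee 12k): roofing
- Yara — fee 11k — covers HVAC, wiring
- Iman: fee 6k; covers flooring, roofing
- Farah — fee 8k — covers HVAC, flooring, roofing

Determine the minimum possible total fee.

The greedy cost-per-new-task heuristic would pick Farah, Ravi, and Yara for 27, but a cheaper cover exists.
Choose Jules and Yara: together they cover HVAC, painting, flooring, roofing, wiring — every task.
Total fee: 11 + 11 = 22.
No cover costs less than 22.

22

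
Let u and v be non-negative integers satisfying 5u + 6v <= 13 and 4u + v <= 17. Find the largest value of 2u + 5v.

10

The continuous relaxation peaks at (0, 2.17) with value 10.83; rounding to a feasible lattice point costs some objective.
(u,v)=(0,2): 5·0+6·2=12≤13, 4·0+1·2=2≤17, objective 10.
(u,v)=(1,1): 5·1+6·1=11≤13, 4·1+1·1=5≤17, objective 7.
The best lattice point is (0,2), giving 10.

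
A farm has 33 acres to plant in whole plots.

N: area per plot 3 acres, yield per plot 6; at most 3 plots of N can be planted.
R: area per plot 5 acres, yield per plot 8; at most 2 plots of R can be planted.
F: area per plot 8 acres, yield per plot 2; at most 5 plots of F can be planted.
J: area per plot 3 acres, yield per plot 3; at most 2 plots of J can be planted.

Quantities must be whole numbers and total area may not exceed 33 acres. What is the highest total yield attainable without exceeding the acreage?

N has the best ratio (6/3); taking only N gives at most 3×6 = 18 (stopped by the supply cap of 3).
Mixing does better — 3×N, 2×R, 1×F, and 2×J: area 33 ≤ 33, yield 3·6 + 2·8 + 1·2 + 2·3 = 42.

42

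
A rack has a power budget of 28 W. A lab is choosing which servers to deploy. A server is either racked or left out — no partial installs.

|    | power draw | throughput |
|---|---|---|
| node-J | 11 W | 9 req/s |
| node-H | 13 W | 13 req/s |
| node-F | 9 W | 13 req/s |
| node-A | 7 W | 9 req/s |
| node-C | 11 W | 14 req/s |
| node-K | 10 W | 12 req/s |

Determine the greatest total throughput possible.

36

Treat it as a binary knapsack problem.
Take node-F, node-A, and node-C: power draw 9 + 7 + 11 = 27 ≤ 28, throughput 13 + 9 + 14 = 36.
No other feasible combination does better.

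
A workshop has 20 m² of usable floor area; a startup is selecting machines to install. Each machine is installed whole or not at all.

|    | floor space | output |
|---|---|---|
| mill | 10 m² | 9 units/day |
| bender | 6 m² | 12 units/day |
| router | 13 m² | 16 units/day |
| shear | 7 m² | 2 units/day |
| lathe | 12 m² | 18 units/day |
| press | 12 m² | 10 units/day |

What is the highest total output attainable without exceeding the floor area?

30

This is an integer program with binary decision variables.
bender + lathe: floor space 6 + 12 = 18 ≤ 20, output 12 + 18 = 30.
bender + router: floor space 6 + 13 = 19 ≤ 20, output 12 + 16 = 28.
Best is bender and lathe with total output 30.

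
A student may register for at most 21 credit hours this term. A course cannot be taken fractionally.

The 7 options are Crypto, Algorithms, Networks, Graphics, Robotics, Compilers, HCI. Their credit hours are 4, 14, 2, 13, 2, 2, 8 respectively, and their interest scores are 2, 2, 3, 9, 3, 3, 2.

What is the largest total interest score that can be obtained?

Take Networks, Graphics, Robotics, and Compilers: credit hours 2 + 13 + 2 + 2 = 19 ≤ 21, interest score 3 + 9 + 3 + 3 = 18.
No other feasible combination does better.

18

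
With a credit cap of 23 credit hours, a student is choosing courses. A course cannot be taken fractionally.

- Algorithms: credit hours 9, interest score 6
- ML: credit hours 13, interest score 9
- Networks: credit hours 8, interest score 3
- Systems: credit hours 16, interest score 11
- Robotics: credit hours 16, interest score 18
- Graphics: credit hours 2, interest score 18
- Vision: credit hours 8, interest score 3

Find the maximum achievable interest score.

Treat it as a binary knapsack problem.
ML + Networks + Graphics: credit hours 13 + 8 + 2 = 23 ≤ 23, interest score 9 + 3 + 18 = 30.
ML + Graphics + Vision: credit hours 13 + 2 + 8 = 23 ≤ 23, interest score 9 + 18 + 3 = 30.
Robotics + Graphics: credit hours 16 + 2 = 18 ≤ 23, interest score 18 + 18 = 36.
Best is Robotics and Graphics with total interest score 36.

36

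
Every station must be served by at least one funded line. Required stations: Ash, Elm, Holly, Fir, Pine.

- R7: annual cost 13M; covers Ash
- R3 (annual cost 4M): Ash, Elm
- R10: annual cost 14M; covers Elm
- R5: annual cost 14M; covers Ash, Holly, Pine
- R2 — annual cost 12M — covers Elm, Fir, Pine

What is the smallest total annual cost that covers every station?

26

The greedy cost-per-new-station heuristic would pick R3, R2, and R5 for 30, but a cheaper cover exists.
Choose R5 and R2: together they cover Ash, Elm, Holly, Fir, Pine — every station.
Total annual cost: 14 + 12 = 26.
No cover costs less than 26.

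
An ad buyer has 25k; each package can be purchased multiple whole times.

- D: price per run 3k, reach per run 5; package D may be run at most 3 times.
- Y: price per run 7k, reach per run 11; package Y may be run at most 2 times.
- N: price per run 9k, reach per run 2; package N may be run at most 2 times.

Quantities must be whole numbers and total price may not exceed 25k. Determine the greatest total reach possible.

3×D and 2×Y: price 23 ≤ 25, reach 3·5 + 2·11 = 37.
2×D and 2×Y: price 20 ≤ 25, reach 2·5 + 2·11 = 32.
Best is 37.

37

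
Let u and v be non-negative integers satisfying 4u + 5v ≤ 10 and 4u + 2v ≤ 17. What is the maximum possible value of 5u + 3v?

10

(u,v)=(2,0): 4·2+5·0=8≤10, 4·2+2·0=8≤17, objective 10.
(u,v)=(1,1): 4·1+5·1=9≤10, 4·1+2·1=6≤17, objective 8.
(u,v)=(1,0): 4·1+5·0=4≤10, 4·1+2·0=4≤17, objective 5.
The best lattice point is (2,0), giving 10.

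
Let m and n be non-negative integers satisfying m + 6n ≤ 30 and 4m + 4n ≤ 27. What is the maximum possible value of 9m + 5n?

54

The continuous relaxation peaks at (6.75, 0) with value 60.75; rounding to a feasible lattice point costs some objective.
(m,n)=(6,0): 1·6+6·0=6≤30, 4·6+4·0=24≤27, objective 54.
(m,n)=(5,1): 1·5+6·1=11≤30, 4·5+4·1=24≤27, objective 50.
Maximum is 54 at (m,n)=(6,0).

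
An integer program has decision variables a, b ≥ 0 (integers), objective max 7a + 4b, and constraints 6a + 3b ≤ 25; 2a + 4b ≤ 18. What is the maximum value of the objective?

29

The continuous relaxation peaks at (2.56, 3.22) with value 30.78; rounding to a feasible lattice point costs some objective.
(a,b)=(3,2): 6·3+3·2=24≤25, 2·3+4·2=14≤18, objective 29.
(a,b)=(2,3): 6·2+3·3=21≤25, 2·2+4·3=16≤18, objective 26.
Maximum is 29 at (a,b)=(3,2).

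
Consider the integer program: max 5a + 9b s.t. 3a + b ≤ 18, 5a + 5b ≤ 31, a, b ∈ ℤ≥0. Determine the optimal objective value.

(a,b)=(0,6): 3·0+1·6=6≤18, 5·0+5·6=30≤31, objective 54.
(a,b)=(1,5): 3·1+1·5=8≤18, 5·1+5·5=30≤31, objective 50.
No feasible integer point exceeds 54.

54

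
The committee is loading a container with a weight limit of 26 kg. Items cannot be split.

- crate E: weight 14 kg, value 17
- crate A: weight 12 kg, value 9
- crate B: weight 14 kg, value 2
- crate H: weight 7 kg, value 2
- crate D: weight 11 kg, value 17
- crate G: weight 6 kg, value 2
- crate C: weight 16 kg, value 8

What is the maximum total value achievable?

This is a 0-1 knapsack instance.
Take crate E and crate D: weight 14 + 11 = 25 ≤ 26, value 17 + 17 = 34.
No other feasible combination does better.

34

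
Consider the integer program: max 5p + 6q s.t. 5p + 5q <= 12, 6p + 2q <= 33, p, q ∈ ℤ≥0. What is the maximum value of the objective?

12

(p,q)=(0,2): 5·0+5·2=10≤12, 6·0+2·2=4≤33, objective 12.
(p,q)=(1,1): 5·1+5·1=10≤12, 6·1+2·1=8≤33, objective 11.
(p,q)=(0,1): 5·0+5·1=5≤12, 6·0+2·1=2≤33, objective 6.
The best lattice point is (0,2), giving 12.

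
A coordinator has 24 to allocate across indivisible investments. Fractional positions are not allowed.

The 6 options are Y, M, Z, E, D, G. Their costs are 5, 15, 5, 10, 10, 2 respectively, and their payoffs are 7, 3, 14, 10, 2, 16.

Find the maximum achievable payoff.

This is a 0-1 knapsack instance.
Take Y, Z, E, and G: cost 5 + 5 + 10 + 2 = 22 ≤ 24, payoff 7 + 14 + 10 + 16 = 47.
No other feasible combination does better.

47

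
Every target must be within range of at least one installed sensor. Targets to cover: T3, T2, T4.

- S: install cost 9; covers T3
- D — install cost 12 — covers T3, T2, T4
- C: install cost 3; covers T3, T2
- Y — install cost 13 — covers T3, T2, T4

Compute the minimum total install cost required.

12

The greedy cost-per-new-target heuristic would pick C and D for 15, but a cheaper cover exists.
D alone covers T3, T2, T4 — every target.
Total install cost: 12.
No cover costs less than 12.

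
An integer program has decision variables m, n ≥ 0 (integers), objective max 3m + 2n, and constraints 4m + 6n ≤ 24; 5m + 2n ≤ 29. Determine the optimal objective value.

(m,n)=(5,0) is feasible, giving 15.
(m,n)=(4,1) is feasible, giving 14.
(m,n)=(4,0) is feasible, giving 12.
The best lattice point is (5,0), giving 15.

15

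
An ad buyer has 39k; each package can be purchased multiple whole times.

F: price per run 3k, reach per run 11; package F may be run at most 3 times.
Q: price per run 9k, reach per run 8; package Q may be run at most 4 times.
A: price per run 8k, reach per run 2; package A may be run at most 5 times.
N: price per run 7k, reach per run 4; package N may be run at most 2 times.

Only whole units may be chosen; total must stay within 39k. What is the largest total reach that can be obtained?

57

This is a bounded integer knapsack.
F has the best ratio (11/3); taking only F gives at most 3×11 = 33 (stopped by the supply cap of 3).
Mixing does better — 3×F and 3×Q: price 36 ≤ 39, reach 3·11 + 3·8 = 57.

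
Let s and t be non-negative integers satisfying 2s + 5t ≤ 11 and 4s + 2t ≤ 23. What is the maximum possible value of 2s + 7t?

14

(s,t)=(0,2): 2·0+5·2=10≤11, 4·0+2·2=4≤23, objective 14.
(s,t)=(1,1): 2·1+5·1=7≤11, 4·1+2·1=6≤23, objective 9.
(s,t)=(0,1): 2·0+5·1=5≤11, 4·0+2·1=2≤23, objective 7.
Maximum is 14 at (s,t)=(0,2).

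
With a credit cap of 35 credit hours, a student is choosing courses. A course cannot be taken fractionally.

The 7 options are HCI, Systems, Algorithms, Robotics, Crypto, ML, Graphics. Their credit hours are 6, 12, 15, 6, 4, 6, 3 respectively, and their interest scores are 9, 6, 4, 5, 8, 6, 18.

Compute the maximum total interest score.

47

Treat it as a binary knapsack problem.
Allowing fractional choices, the relaxed optimum would be about 51.0, but courses are indivisible.
HCI + Systems + Crypto + ML + Graphics: credit hours 6 + 12 + 4 + 6 + 3 = 31 ≤ 35, interest score 9 + 6 + 8 + 6 + 18 = 47.
HCI + Robotics + Crypto + ML + Graphics: credit hours 6 + 6 + 4 + 6 + 3 = 25 ≤ 35, interest score 9 + 5 + 8 + 6 + 18 = 46.
HCI + Systems + Robotics + Crypto + Graphics: credit hours 6 + 12 + 6 + 4 + 3 = 31 ≤ 35, interest score 9 + 6 + 5 + 8 + 18 = 46.
Best is HCI, Systems, Crypto, ML, and Graphics with total interest score 47.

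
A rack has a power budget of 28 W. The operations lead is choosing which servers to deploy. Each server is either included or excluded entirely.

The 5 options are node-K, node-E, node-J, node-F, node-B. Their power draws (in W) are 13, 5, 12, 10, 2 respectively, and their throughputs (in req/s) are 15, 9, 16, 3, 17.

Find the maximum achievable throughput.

node-K + node-J + node-B: power draw 13 + 12 + 2 = 27 ≤ 28, throughput 15 + 16 + 17 = 48.
node-K + node-E + node-B: power draw 13 + 5 + 2 = 20 ≤ 28, throughput 15 + 9 + 17 = 41.
node-E + node-J + node-B: power draw 5 + 12 + 2 = 19 ≤ 28, throughput 9 + 16 + 17 = 42.
Best is node-K, node-J, and node-B with total throughput 48.

48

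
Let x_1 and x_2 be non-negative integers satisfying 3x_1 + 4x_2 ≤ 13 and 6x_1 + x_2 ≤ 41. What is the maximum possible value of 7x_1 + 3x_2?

The continuous relaxation peaks at (4.33, 0) with value 30.33; rounding to a feasible lattice point costs some objective.
(x_1,x_2)=(4,0): 3·4+4·0=12≤13, 6·4+1·0=24≤41, objective 28.
(x_1,x_2)=(3,1): 3·3+4·1=13≤13, 6·3+1·1=19≤41, objective 24.
(x_1,x_2)=(3,0): 3·3+4·0=9≤13, 6·3+1·0=18≤41, objective 21.
No feasible integer point exceeds 28.

28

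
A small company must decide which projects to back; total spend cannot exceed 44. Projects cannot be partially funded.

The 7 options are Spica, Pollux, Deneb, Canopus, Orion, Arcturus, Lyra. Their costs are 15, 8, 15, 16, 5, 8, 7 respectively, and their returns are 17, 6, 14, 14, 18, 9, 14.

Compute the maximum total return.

This is a 0-1 knapsack instance.
Take Spica, Pollux, Orion, Arcturus, and Lyra: cost 15 + 8 + 5 + 8 + 7 = 43 ≤ 44, return 17 + 6 + 18 + 9 + 14 = 64.
No other feasible combination does better.

64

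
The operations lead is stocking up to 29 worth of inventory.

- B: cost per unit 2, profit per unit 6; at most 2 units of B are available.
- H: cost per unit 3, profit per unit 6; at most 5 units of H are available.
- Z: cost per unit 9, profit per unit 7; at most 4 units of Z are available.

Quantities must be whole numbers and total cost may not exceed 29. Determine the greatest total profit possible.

49

B has the best ratio (6/2); taking only B gives at most 2×6 = 12 (stopped by the supply cap of 2).
Mixing does better — 2×B, 5×H, and 1×Z: cost 28 ≤ 29, profit 2·6 + 5·6 + 1·7 = 49.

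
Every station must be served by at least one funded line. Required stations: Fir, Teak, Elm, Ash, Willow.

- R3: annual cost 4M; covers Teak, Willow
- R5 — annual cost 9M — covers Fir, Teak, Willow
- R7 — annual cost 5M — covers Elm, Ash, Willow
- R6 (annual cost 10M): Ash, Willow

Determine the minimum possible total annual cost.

14

The greedy cost-per-new-station heuristic would pick R7, R3, and R5 for 18, but a cheaper cover exists.
Choose R5 and R7: together they cover Fir, Teak, Elm, Ash, Willow — every station.
Total annual cost: 9 + 5 = 14.
No cover costs less than 14.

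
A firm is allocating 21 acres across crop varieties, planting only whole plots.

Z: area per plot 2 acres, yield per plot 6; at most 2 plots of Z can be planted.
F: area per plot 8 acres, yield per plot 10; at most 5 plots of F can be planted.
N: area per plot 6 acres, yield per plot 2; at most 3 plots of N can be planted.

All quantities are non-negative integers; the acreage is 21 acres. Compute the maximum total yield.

32

2×Z and 2×F: area 20 ≤ 21, yield 2·6 + 2·10 = 32.
1×Z and 2×F: area 18 ≤ 21, yield 1·6 + 2·10 = 26.
Best is 32.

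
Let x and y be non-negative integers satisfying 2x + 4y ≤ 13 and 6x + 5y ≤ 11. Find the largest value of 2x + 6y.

12

Relaxing integrality, the LP optimum is 13.20 at (x,y) = (0, 2.2), which is not an integer point.
(x,y)=(0,2): 2·0+4·2=8≤13, 6·0+5·2=10≤11, objective 12.
(x,y)=(1,1): 2·1+4·1=6≤13, 6·1+5·1=11≤11, objective 8.
Maximum is 12 at (x,y)=(0,2).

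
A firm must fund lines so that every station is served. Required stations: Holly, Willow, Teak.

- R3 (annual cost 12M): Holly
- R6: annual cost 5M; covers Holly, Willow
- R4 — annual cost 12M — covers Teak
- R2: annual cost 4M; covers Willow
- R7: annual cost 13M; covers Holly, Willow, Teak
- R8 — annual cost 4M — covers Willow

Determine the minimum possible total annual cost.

13

The greedy cost-per-new-station heuristic would pick R6 and R4 for 17, but a cheaper cover exists.
R7 alone covers Holly, Willow, Teak — every station.
Total annual cost: 13.
No cover costs less than 13.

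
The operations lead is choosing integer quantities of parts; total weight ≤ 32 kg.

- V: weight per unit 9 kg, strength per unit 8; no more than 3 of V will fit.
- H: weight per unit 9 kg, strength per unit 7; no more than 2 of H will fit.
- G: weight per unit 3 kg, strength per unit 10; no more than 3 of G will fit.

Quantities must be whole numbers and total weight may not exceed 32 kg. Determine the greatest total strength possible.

Take 2×V and 3×G: weight 27 ≤ 32, strength 2·8 + 3·10 = 46.
G has the best ratio (10/3) and is taken to its limit of 3; remaining capacity is filled optimally with the others.

46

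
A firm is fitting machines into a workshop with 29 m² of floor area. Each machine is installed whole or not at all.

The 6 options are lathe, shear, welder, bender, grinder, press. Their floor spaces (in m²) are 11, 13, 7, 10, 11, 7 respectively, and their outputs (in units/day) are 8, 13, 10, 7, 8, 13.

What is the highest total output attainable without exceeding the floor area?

36

Treat it as a binary knapsack problem.
Take shear, welder, and press: floor space 13 + 7 + 7 = 27 ≤ 29, output 13 + 10 + 13 = 36.
No other feasible combination does better.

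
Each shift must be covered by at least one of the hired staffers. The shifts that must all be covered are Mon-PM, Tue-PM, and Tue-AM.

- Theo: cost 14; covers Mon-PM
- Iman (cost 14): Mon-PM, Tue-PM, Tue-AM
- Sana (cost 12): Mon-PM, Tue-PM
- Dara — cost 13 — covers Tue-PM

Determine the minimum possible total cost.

Iman alone covers Mon-PM, Tue-PM, Tue-AM — every shift.
Total cost: 14.
No cover costs less than 14.

14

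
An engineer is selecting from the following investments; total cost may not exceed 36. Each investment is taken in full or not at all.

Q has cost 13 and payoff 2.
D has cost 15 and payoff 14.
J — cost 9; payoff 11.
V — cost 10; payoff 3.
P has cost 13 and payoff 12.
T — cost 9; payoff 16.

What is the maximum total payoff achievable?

Allowing fractional choices, the relaxed optimum would be about 43.8, but investments are indivisible.
D + J + T: cost 15 + 9 + 9 = 33 ≤ 36, payoff 14 + 11 + 16 = 41.
J + P + T: cost 9 + 13 + 9 = 31 ≤ 36, payoff 11 + 12 + 16 = 39.
Best is D, J, and T with total payoff 41.

41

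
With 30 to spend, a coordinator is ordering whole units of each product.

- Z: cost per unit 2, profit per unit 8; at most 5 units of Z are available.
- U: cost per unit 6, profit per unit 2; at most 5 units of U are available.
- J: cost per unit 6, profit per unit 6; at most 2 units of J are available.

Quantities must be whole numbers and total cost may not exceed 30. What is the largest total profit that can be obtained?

This is a bounded integer knapsack.
5×Z and 2×J: cost 22 ≤ 30, profit 5·8 + 2·6 = 52.
5×Z, 1×U, and 2×J: cost 28 ≤ 30, profit 5·8 + 1·2 + 2·6 = 54.
Best is 54.

54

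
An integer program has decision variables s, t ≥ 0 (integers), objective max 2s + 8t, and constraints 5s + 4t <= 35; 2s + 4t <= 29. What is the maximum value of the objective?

56

Relaxing integrality, the LP optimum is 58.00 at (s,t) = (0, 7.25), which is not an integer point.
(s,t)=(0,7): 5·0+4·7=28≤35, 2·0+4·7=28≤29, objective 56.
(s,t)=(1,6): 5·1+4·6=29≤35, 2·1+4·6=26≤29, objective 50.
(s,t)=(0,6): 5·0+4·6=24≤35, 2·0+4·6=24≤29, objective 48.
The best lattice point is (0,7), giving 56.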